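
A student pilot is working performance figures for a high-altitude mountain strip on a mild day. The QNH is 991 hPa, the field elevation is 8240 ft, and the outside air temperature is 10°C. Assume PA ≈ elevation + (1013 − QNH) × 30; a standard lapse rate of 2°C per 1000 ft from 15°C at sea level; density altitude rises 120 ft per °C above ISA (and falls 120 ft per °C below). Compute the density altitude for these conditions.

10436 ft

Pressure altitude = 8240 + (1013 − 991) × 30 = 8240 + (+660) = 8900 ft.
ISA temperature at 8900 ft = 15 − 2 × (8900/1000) = -2.8°C.
ISA deviation = 10 − (-2.8) = +12.8°C.
Density altitude = 8900 + 120 × (12.8) = 10436 ft.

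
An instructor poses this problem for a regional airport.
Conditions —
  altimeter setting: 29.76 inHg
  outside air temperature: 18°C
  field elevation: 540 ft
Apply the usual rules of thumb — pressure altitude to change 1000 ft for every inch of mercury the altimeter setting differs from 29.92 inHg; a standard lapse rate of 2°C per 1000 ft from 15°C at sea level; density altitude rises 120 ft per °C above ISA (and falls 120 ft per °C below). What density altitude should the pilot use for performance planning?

1228 ft

Pressure altitude = 540 + (29.92 − 29.76) × 1000 = 540 + (+160) = 700 ft.
ISA temperature at 700 ft = 15 − 2 × (700/1000) = 13.6°C.
ISA deviation = 18 − 13.6 = +4.4°C.
Density altitude = 700 + 120 × (4.4) = 1228 ft.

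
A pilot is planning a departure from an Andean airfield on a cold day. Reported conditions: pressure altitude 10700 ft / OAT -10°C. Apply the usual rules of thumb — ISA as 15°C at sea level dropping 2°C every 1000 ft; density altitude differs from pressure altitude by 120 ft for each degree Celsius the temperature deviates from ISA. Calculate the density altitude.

10268 ft

ISA temperature at 10700 ft = 15 − 2 × (10700/1000) = -6.4°C.
ISA deviation = -10 − (-6.4) = -3.6°C.
Density altitude = 10700 + 120 × (-3.6) = 10700 + (-432) = 10268 ft.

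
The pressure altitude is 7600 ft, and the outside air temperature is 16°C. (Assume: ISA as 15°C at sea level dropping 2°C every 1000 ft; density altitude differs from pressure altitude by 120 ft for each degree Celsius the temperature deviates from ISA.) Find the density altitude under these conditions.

ISA temperature at 7600 ft = 15 − 2 × (7600/1000) = -0.2°C.
ISA deviation = 16 − (-0.2) = +16.2°C.
Density altitude = 7600 + 120 × (16.2) = 7600 + (+1944) = 9544 ft.

9544 ft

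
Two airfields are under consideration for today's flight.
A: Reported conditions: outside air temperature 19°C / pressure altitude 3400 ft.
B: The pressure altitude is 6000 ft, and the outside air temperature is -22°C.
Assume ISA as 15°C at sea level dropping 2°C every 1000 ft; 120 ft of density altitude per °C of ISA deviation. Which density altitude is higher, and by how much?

A: ISA temp = 8.2°C, deviation +10.8°C, DA = 3400 + 120 × 10.8 = 4696 ft.
B: ISA temp = 3°C, deviation -25°C, DA = 6000 + 120 × (-25) = 3000 ft.
A is higher by 4696 − 3000 = 1696 ft.

A by 1696 ft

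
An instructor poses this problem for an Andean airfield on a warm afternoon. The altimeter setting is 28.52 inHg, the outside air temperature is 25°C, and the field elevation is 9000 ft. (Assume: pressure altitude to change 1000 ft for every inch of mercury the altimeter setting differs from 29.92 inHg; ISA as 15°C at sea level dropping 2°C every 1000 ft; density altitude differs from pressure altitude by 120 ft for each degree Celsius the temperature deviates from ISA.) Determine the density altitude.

Pressure altitude = 9000 + (29.92 − 28.52) × 1000 = 9000 + (+1400) = 10400 ft.
ISA temperature at 10400 ft = 15 − 2 × (10400/1000) = -5.8°C.
ISA deviation = 25 − (-5.8) = +30.8°C.
Density altitude = 10400 + 120 × (30.8) = 14096 ft.

14096 ft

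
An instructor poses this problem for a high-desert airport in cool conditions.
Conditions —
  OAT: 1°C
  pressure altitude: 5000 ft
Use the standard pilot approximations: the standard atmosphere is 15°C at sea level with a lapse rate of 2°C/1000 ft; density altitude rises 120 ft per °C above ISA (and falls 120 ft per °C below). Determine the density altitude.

4520 ft

ISA temperature at 5000 ft = 15 − 2 × (5000/1000) = 5°C.
ISA deviation = 1 − 5 = -4°C.
Density altitude = 5000 + 120 × (-4) = 5000 + (-480) = 4520 ft.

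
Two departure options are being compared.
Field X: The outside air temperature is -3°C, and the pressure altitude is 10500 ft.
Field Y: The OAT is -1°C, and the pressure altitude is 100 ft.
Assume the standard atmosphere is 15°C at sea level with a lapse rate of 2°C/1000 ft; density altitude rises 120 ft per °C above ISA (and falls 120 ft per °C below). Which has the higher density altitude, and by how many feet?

Field X by 12656 ft

Field X: ISA temp = -6°C, deviation +3°C, DA = 10500 + 120 × 3 = 10860 ft.
Field Y: ISA temp = 14.8°C, deviation -15.8°C, DA = 100 + 120 × (-15.8) = -1796 ft.
Field X is higher by 10860 − (-1796) = 12656 ft.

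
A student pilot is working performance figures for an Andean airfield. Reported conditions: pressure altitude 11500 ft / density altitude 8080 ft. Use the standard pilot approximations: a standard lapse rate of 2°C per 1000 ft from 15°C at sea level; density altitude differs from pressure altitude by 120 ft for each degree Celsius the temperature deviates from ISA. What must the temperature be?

-36.5°C

Density altitude − pressure altitude = 8080 − 11500 = -3420 ft.
At 120 ft/°C that is an ISA deviation of -3420/120 = -28.5°C.
ISA temperature at 11500 ft = 15 − 2 × (11500/1000) = -8°C.
OAT = ISA + deviation = -8 + (-28.5) = -36.5°C.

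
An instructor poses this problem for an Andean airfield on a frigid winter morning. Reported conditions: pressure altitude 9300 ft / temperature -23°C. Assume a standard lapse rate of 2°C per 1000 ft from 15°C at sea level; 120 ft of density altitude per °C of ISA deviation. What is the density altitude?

6972 ft

ISA temperature at 9300 ft = 15 − 2 × (9300/1000) = -3.6°C.
ISA deviation = -23 − (-3.6) = -19.4°C.
Density altitude = 9300 + 120 × (-19.4) = 9300 + (-2328) = 6972 ft.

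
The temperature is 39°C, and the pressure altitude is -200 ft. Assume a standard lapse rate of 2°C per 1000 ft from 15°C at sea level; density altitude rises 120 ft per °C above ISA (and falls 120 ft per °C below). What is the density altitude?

2632 ft

ISA temperature at -200 ft = 15 − 2 × (-200/1000) = 15.4°C.
ISA deviation = 39 − 15.4 = +23.6°C.
Density altitude = -200 + 120 × (23.6) = -200 + (+2832) = 2632 ft.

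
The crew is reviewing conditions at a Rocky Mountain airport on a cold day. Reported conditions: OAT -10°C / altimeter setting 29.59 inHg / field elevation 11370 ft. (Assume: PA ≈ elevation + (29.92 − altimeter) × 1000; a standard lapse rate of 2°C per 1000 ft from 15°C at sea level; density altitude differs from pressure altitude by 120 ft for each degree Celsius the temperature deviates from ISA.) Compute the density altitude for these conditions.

Pressure altitude = 11370 + (29.92 − 29.59) × 1000 = 11370 + (+330) = 11700 ft.
ISA temperature at 11700 ft = 15 − 2 × (11700/1000) = -8.4°C.
ISA deviation = -10 − (-8.4) = -1.6°C.
Density altitude = 11700 + 120 × (-1.6) = 11508 ft.

11508 ft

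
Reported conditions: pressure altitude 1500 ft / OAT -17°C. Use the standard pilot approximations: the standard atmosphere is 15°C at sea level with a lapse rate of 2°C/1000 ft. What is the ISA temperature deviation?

ISA temperature at 1500 ft = 15 − 2 × (1500/1000) = 12°C.
Deviation = OAT − ISA = -17 − 12 = -29°C.

ISA-29°C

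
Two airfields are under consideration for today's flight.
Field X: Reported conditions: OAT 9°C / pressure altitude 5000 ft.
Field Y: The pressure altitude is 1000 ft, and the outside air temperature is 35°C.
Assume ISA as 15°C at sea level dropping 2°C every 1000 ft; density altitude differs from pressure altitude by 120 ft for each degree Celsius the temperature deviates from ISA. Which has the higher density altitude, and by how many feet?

Field X: ISA temp = 5°C, deviation +4°C, DA = 5000 + 120 × 4 = 5480 ft.
Field Y: ISA temp = 13°C, deviation +22°C, DA = 1000 + 120 × 22 = 3640 ft.
Field X is higher by 5480 − 3640 = 1840 ft.

Field X by 1840 ft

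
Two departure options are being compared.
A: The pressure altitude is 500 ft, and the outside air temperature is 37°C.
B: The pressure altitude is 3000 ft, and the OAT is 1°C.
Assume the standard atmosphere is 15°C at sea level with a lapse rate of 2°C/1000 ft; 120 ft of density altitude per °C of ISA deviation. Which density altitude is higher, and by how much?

A: ISA temp = 14°C, deviation +23°C, DA = 500 + 120 × 23 = 3260 ft.
B: ISA temp = 9°C, deviation -8°C, DA = 3000 + 120 × (-8) = 2040 ft.
A is higher by 3260 − 2040 = 1220 ft.

A by 1220 ft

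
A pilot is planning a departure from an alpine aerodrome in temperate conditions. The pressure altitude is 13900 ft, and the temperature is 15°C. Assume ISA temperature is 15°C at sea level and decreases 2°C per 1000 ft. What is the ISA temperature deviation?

ISA+27.8°C

ISA temperature at 13900 ft = 15 − 2 × (13900/1000) = -12.8°C.
Deviation = OAT − ISA = 15 − (-12.8) = +27.8°C.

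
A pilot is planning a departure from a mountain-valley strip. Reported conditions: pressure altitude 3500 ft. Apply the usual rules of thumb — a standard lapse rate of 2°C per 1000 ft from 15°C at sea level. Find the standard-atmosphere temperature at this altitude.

8°C

ISA temperature = 15 − 2 × (3500/1000) = 15 − 7 = 8°C.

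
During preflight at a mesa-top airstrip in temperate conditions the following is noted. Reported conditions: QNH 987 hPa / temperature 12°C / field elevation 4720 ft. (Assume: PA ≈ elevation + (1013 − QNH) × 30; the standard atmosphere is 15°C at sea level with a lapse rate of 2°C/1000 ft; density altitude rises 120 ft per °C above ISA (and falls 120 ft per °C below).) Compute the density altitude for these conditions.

6460 ft

Pressure altitude = 4720 + (1013 − 987) × 30 = 4720 + (+780) = 5500 ft.
ISA temperature at 5500 ft = 15 − 2 × (5500/1000) = 4°C.
ISA deviation = 12 − 4 = +8°C.
Density altitude = 5500 + 120 × (8) = 6460 ft.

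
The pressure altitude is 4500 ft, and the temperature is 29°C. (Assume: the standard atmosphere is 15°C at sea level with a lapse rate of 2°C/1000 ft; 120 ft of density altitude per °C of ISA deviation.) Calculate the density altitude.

7260 ft

ISA temperature at 4500 ft = 15 − 2 × (4500/1000) = 6°C.
ISA deviation = 29 − 6 = +23°C.
Density altitude = 4500 + 120 × (23) = 4500 + (+2760) = 7260 ft.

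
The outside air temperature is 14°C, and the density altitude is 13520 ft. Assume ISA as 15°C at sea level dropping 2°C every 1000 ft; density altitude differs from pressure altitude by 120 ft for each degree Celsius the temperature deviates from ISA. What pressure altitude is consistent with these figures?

DA = PA + 120 × (OAT − (15 − 2·PA/1000)) = PA + 120·OAT − 1800 + 0.24·PA = 1.24·PA + 120·OAT − 1800.
So 1.24·PA = 13520 − 120 × 14 + 1800 = 13640.
PA = 13640 / 1.24 = 11000 ft.

11000 ft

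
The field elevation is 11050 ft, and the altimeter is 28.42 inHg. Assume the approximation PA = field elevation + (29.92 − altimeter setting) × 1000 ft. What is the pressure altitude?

Pressure correction = (29.92 − 28.42) × 1000 = +1500 ft.
Pressure altitude = 11050 + (+1500) = 12550 ft.

12550 ft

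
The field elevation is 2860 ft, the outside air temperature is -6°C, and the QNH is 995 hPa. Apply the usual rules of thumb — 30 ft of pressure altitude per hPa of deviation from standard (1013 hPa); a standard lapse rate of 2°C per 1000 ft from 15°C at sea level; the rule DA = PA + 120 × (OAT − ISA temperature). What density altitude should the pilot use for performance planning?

1696 ft

Pressure altitude = 2860 + (1013 − 995) × 30 = 2860 + (+540) = 3400 ft.
ISA temperature at 3400 ft = 15 − 2 × (3400/1000) = 8.2°C.
ISA deviation = -6 − 8.2 = -14.2°C.
Density altitude = 3400 + 120 × (-14.2) = 1696 ft.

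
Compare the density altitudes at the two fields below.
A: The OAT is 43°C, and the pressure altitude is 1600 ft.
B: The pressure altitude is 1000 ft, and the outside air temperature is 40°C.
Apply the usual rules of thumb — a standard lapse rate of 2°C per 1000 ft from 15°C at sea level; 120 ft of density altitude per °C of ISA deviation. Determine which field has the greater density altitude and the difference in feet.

A by 1104 ft

A: ISA temp = 11.8°C, deviation +31.2°C, DA = 1600 + 120 × 31.2 = 5344 ft.
B: ISA temp = 13°C, deviation +27°C, DA = 1000 + 120 × 27 = 4240 ft.
A is higher by 5344 − 4240 = 1104 ft.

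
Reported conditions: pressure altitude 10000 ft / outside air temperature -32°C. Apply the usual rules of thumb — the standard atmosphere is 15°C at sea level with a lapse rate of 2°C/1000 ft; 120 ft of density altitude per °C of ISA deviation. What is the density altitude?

6760 ft

ISA temperature at 10000 ft = 15 − 2 × (10000/1000) = -5°C.
ISA deviation = -32 − (-5) = -27°C.
Density altitude = 10000 + 120 × (-27) = 10000 + (-3240) = 6760 ft.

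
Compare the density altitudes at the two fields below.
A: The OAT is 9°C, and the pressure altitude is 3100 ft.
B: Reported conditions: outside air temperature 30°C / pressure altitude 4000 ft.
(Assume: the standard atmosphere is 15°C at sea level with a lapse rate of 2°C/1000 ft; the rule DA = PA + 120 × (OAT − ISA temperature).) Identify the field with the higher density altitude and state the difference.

B by 3636 ft

A: ISA temp = 8.8°C, deviation +0.2°C, DA = 3100 + 120 × 0.2 = 3124 ft.
B: ISA temp = 7°C, deviation +23°C, DA = 4000 + 120 × 23 = 6760 ft.
B is higher by 6760 − 3124 = 3636 ft.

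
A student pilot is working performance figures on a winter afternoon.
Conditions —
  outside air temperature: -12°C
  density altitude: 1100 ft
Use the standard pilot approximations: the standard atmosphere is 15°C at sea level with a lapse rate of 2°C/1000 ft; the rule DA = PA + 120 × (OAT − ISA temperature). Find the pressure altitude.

3500 ft

DA = PA + 120 × (OAT − (15 − 2·PA/1000)) = PA + 120·OAT − 1800 + 0.24·PA = 1.24·PA + 120·OAT − 1800.
So 1.24·PA = 1100 − 120 × (-12) + 1800 = 4340.
PA = 4340 / 1.24 = 3500 ft.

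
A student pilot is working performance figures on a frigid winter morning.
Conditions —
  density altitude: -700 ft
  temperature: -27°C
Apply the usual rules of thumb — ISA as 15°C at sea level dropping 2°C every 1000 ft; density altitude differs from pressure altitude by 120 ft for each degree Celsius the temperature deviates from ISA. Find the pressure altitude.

DA = PA + 120 × (OAT − (15 − 2·PA/1000)) = PA + 120·OAT − 1800 + 0.24·PA = 1.24·PA + 120·OAT − 1800.
So 1.24·PA = -700 − 120 × (-27) + 1800 = 4340.
PA = 4340 / 1.24 = 3500 ft.

3500 ft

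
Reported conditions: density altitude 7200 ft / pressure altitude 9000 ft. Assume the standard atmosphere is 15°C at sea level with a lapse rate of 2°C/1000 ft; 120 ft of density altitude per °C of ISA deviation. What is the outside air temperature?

Density altitude − pressure altitude = 7200 − 9000 = -1800 ft.
At 120 ft/°C that is an ISA deviation of -1800/120 = -15°C.
ISA temperature at 9000 ft = 15 − 2 × (9000/1000) = -3°C.
OAT = ISA + deviation = -3 + (-15) = -18°C.

-18°C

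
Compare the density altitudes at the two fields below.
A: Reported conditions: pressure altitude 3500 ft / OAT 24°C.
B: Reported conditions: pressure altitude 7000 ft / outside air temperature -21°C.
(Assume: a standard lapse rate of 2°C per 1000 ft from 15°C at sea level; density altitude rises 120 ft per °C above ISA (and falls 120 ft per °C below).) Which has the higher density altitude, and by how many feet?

A by 1060 ft

A: ISA temp = 8°C, deviation +16°C, DA = 3500 + 120 × 16 = 5420 ft.
B: ISA temp = 1°C, deviation -22°C, DA = 7000 + 120 × (-22) = 4360 ft.
A is higher by 5420 − 4360 = 1060 ft.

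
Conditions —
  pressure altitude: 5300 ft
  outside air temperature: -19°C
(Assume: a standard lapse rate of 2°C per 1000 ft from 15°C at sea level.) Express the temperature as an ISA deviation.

ISA-23.4°C

ISA temperature at 5300 ft = 15 − 2 × (5300/1000) = 4.4°C.
Deviation = OAT − ISA = -19 − 4.4 = -23.4°C.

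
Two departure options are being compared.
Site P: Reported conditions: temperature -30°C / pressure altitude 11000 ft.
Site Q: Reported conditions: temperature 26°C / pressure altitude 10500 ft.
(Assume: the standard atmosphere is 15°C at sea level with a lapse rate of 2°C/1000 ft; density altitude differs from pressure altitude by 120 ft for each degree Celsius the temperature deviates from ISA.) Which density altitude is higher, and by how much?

Site Q by 6100 ft

Site P: ISA temp = -7°C, deviation -23°C, DA = 11000 + 120 × (-23) = 8240 ft.
Site Q: ISA temp = -6°C, deviation +32°C, DA = 10500 + 120 × 32 = 14340 ft.
Site Q is higher by 14340 − 8240 = 6100 ft.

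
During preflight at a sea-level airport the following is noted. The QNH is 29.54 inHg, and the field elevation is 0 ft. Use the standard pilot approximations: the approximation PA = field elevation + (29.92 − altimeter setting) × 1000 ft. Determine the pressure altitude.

380 ft

Pressure correction = (29.92 − 29.54) × 1000 = +380 ft.
Pressure altitude = 0 + (+380) = 380 ft.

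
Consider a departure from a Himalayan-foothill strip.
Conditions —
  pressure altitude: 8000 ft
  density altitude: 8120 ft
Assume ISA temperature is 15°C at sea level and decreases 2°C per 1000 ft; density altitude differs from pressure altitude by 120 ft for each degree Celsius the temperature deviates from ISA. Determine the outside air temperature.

Density altitude − pressure altitude = 8120 − 8000 = +120 ft.
At 120 ft/°C that is an ISA deviation of 120/120 = +1°C.
ISA temperature at 8000 ft = 15 − 2 × (8000/1000) = -1°C.
OAT = ISA + deviation = -1 + (+1) = 0°C.

0°C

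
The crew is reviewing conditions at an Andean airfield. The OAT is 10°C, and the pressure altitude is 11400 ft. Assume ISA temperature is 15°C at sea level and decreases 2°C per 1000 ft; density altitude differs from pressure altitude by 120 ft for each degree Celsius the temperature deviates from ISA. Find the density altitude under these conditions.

13536 ft

ISA temperature at 11400 ft = 15 − 2 × (11400/1000) = -7.8°C.
ISA deviation = 10 − (-7.8) = +17.8°C.
Density altitude = 11400 + 120 × (17.8) = 11400 + (+2136) = 13536 ft.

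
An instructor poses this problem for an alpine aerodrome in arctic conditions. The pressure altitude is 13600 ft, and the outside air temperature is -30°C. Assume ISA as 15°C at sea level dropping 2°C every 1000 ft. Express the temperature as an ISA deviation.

ISA-17.8°C

ISA temperature at 13600 ft = 15 − 2 × (13600/1000) = -12.2°C.
Deviation = OAT − ISA = -30 − (-12.2) = -17.8°C.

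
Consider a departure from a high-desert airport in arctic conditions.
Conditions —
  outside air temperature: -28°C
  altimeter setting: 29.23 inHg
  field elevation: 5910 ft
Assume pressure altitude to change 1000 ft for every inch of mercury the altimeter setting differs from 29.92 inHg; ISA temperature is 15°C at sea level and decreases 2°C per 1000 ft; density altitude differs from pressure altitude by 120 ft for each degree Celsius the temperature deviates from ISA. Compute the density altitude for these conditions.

Pressure altitude = 5910 + (29.92 − 29.23) × 1000 = 5910 + (+690) = 6600 ft.
ISA temperature at 6600 ft = 15 − 2 × (6600/1000) = 1.8°C.
ISA deviation = -28 − 1.8 = -29.8°C.
Density altitude = 6600 + 120 × (-29.8) = 3024 ft.

3024 ft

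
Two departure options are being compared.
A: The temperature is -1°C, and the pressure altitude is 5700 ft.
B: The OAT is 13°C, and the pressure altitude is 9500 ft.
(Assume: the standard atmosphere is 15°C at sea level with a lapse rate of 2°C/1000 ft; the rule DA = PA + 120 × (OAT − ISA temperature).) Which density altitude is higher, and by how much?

B by 6392 ft

A: ISA temp = 3.6°C, deviation -4.6°C, DA = 5700 + 120 × (-4.6) = 5148 ft.
B: ISA temp = -4°C, deviation +17°C, DA = 9500 + 120 × 17 = 11540 ft.
B is higher by 11540 − 5148 = 6392 ft.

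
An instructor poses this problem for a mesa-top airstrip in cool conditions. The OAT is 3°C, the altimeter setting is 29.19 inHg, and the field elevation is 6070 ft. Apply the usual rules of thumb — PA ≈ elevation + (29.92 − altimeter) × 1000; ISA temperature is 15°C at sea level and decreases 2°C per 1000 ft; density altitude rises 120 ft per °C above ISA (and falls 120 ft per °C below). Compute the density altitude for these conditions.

Pressure altitude = 6070 + (29.92 − 29.19) × 1000 = 6070 + (+730) = 6800 ft.
ISA temperature at 6800 ft = 15 − 2 × (6800/1000) = 1.4°C.
ISA deviation = 3 − 1.4 = +1.6°C.
Density altitude = 6800 + 120 × (1.6) = 6992 ft.

6992 ft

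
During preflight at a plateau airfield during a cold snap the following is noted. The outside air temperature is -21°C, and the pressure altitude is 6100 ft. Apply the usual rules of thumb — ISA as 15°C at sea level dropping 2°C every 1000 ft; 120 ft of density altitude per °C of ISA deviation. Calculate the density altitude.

3244 ft

ISA temperature at 6100 ft = 15 − 2 × (6100/1000) = 2.8°C.
ISA deviation = -21 − 2.8 = -23.8°C.
Density altitude = 6100 + 120 × (-23.8) = 6100 + (-2856) = 3244 ft.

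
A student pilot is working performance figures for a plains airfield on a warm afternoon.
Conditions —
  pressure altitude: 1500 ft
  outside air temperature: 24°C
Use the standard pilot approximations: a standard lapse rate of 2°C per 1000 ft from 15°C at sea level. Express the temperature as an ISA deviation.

ISA temperature at 1500 ft = 15 − 2 × (1500/1000) = 12°C.
Deviation = OAT − ISA = 24 − 12 = +12°C.

ISA+12°C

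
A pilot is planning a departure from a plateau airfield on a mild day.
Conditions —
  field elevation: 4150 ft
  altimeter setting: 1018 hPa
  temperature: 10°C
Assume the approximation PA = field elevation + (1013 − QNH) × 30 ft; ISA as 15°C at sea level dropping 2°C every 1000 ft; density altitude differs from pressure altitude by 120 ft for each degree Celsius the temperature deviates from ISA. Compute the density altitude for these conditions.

Pressure altitude = 4150 + (1013 − 1018) × 30 = 4150 + (-150) = 4000 ft.
ISA temperature at 4000 ft = 15 − 2 × (4000/1000) = 7°C.
ISA deviation = 10 − 7 = +3°C.
Density altitude = 4000 + 120 × (3) = 4360 ft.

4360 ft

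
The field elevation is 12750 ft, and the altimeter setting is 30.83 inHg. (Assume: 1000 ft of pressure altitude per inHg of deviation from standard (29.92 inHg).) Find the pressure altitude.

11840 ft

Pressure correction = (29.92 − 30.83) × 1000 = -910 ft.
Pressure altitude = 12750 + (-910) = 11840 ft.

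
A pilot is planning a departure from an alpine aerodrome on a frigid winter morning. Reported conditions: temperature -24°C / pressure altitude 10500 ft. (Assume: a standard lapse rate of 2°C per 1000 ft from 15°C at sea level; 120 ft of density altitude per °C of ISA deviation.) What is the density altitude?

8340 ft

ISA temperature at 10500 ft = 15 − 2 × (10500/1000) = -6°C.
ISA deviation = -24 − (-6) = -18°C.
Density altitude = 10500 + 120 × (-18) = 10500 + (-2160) = 8340 ft.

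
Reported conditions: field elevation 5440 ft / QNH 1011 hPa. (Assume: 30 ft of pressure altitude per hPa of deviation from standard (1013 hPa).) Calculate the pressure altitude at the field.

5500 ft

Pressure correction = (1013 − 1011) × 30 = +60 ft.
Pressure altitude = 5440 + (+60) = 5500 ft.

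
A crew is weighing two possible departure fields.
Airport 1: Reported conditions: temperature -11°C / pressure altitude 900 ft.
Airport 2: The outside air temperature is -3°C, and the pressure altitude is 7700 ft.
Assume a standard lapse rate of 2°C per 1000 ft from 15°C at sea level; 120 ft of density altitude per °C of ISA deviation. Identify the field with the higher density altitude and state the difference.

Airport 1: ISA temp = 13.2°C, deviation -24.2°C, DA = 900 + 120 × (-24.2) = -2004 ft.
Airport 2: ISA temp = -0.4°C, deviation -2.6°C, DA = 7700 + 120 × (-2.6) = 7388 ft.
Airport 2 is higher by 7388 − (-2004) = 9392 ft.

Airport 2 by 9392 ft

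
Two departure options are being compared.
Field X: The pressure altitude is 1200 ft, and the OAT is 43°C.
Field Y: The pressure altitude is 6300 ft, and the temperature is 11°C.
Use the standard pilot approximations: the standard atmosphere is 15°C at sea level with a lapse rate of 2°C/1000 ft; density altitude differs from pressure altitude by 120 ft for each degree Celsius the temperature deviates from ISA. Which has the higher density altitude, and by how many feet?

Field X: ISA temp = 12.6°C, deviation +30.4°C, DA = 1200 + 120 × 30.4 = 4848 ft.
Field Y: ISA temp = 2.4°C, deviation +8.6°C, DA = 6300 + 120 × 8.6 = 7332 ft.
Field Y is higher by 7332 − 4848 = 2484 ft.

Field Y by 2484 ft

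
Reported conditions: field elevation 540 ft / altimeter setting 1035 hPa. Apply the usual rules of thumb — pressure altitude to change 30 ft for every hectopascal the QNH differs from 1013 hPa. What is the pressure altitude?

-120 ft

Pressure correction = (1013 − 1035) × 30 = -660 ft.
Pressure altitude = 540 + (-660) = -120 ft.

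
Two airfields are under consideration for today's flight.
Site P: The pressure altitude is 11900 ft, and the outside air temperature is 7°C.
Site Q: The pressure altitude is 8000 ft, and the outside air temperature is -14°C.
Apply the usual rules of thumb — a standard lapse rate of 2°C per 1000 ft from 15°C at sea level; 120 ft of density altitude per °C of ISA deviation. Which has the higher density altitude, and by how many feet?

Site P by 7356 ft

Site P: ISA temp = -8.8°C, deviation +15.8°C, DA = 11900 + 120 × 15.8 = 13796 ft.
Site Q: ISA temp = -1°C, deviation -13°C, DA = 8000 + 120 × (-13) = 6440 ft.
Site P is higher by 13796 − 6440 = 7356 ft.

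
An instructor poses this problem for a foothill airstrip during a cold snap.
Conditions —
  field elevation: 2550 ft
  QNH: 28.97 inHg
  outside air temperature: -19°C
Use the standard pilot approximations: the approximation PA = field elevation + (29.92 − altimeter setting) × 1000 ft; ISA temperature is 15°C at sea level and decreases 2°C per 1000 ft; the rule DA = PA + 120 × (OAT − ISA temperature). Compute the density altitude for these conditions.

260 ft

Pressure altitude = 2550 + (29.92 − 28.97) × 1000 = 2550 + (+950) = 3500 ft.
ISA temperature at 3500 ft = 15 − 2 × (3500/1000) = 8°C.
ISA deviation = -19 − 8 = -27°C.
Density altitude = 3500 + 120 × (-27) = 260 ft.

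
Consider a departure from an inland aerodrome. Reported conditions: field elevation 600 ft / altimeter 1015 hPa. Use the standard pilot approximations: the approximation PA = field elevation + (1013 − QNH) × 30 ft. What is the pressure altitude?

Pressure correction = (1013 − 1015) × 30 = -60 ft.
Pressure altitude = 600 + (-60) = 540 ft.

540 ft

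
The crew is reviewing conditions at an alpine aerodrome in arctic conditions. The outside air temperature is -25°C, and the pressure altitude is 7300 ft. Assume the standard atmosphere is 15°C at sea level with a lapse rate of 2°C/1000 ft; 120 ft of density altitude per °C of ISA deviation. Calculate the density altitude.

4252 ft

ISA temperature at 7300 ft = 15 − 2 × (7300/1000) = 0.4°C.
ISA deviation = -25 − 0.4 = -25.4°C.
Density altitude = 7300 + 120 × (-25.4) = 7300 + (-3048) = 4252 ft.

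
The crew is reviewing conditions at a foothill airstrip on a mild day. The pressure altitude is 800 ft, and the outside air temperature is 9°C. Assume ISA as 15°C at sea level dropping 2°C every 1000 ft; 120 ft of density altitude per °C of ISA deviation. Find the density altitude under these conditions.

ISA temperature at 800 ft = 15 − 2 × (800/1000) = 13.4°C.
ISA deviation = 9 − 13.4 = -4.4°C.
Density altitude = 800 + 120 × (-4.4) = 800 + (-528) = 272 ft.

272 ft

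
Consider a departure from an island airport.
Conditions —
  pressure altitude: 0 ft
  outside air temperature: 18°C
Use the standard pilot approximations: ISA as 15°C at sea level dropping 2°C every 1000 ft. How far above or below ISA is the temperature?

ISA temperature at 0 ft = 15 − 2 × (0/1000) = 15°C.
Deviation = OAT − ISA = 18 − 15 = +3°C.

ISA+3°C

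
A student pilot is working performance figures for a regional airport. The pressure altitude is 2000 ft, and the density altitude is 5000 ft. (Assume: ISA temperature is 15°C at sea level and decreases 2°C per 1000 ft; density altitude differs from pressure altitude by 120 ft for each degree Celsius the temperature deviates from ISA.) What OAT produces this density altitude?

Density altitude − pressure altitude = 5000 − 2000 = +3000 ft.
At 120 ft/°C that is an ISA deviation of 3000/120 = +25°C.
ISA temperature at 2000 ft = 15 − 2 × (2000/1000) = 11°C.
OAT = ISA + deviation = 11 + (+25) = 36°C.

36°C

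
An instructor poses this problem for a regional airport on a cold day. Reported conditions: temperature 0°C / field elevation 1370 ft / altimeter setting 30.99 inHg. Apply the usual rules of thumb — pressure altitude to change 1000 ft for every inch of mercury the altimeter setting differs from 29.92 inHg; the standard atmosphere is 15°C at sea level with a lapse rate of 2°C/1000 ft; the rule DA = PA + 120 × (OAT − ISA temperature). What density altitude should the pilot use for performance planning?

Pressure altitude = 1370 + (29.92 − 30.99) × 1000 = 1370 + (-1070) = 300 ft.
ISA temperature at 300 ft = 15 − 2 × (300/1000) = 14.4°C.
ISA deviation = 0 − 14.4 = -14.4°C.
Density altitude = 300 + 120 × (-14.4) = -1428 ft.

-1428 ft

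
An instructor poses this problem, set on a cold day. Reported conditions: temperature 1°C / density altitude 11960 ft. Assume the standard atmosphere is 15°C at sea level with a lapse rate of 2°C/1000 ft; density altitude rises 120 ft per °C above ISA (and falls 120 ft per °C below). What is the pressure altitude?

11000 ft

DA = PA + 120 × (OAT − (15 − 2·PA/1000)) = PA + 120·OAT − 1800 + 0.24·PA = 1.24·PA + 120·OAT − 1800.
So 1.24·PA = 11960 − 120 × 1 + 1800 = 13640.
PA = 13640 / 1.24 = 11000 ft.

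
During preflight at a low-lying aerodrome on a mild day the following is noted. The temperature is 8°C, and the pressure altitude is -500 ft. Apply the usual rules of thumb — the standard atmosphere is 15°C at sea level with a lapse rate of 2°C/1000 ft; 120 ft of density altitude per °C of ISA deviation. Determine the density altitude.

-1460 ft

ISA temperature at -500 ft = 15 − 2 × (-500/1000) = 16°C.
ISA deviation = 8 − 16 = -8°C.
Density altitude = -500 + 120 × (-8) = -500 + (-960) = -1460 ft.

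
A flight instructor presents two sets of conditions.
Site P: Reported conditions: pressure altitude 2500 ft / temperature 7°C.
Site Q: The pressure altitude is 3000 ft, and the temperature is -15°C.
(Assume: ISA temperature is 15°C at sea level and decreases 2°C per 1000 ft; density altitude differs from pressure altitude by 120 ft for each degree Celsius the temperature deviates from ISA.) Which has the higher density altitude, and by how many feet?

Site P: ISA temp = 10°C, deviation -3°C, DA = 2500 + 120 × (-3) = 2140 ft.
Site Q: ISA temp = 9°C, deviation -24°C, DA = 3000 + 120 × (-24) = 120 ft.
Site P is higher by 2140 − 120 = 2020 ft.

Site P by 2020 ft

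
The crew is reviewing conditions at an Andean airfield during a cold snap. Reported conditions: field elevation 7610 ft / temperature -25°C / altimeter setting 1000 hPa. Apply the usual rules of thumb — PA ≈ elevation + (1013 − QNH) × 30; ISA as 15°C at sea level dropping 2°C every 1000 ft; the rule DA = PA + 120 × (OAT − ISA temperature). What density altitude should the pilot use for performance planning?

5120 ft

Pressure altitude = 7610 + (1013 − 1000) × 30 = 7610 + (+390) = 8000 ft.
ISA temperature at 8000 ft = 15 − 2 × (8000/1000) = -1°C.
ISA deviation = -25 − (-1) = -24°C.
Density altitude = 8000 + 120 × (-24) = 5120 ft.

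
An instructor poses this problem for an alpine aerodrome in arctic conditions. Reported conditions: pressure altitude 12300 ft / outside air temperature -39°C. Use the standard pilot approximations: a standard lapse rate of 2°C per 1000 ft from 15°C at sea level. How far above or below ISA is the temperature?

ISA temperature at 12300 ft = 15 − 2 × (12300/1000) = -9.6°C.
Deviation = OAT − ISA = -39 − (-9.6) = -29.4°C.

ISA-29.4°C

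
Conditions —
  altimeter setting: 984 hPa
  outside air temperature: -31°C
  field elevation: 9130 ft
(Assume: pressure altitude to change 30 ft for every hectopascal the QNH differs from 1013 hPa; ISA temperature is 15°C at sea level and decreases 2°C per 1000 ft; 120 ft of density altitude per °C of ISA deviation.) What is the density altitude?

6880 ft

Pressure altitude = 9130 + (1013 − 984) × 30 = 9130 + (+870) = 10000 ft.
ISA temperature at 10000 ft = 15 − 2 × (10000/1000) = -5°C.
ISA deviation = -31 − (-5) = -26°C.
Density altitude = 10000 + 120 × (-26) = 6880 ft.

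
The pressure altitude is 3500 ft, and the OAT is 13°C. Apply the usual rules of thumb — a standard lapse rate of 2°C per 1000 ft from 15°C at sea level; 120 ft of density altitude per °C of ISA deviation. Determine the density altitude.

ISA temperature at 3500 ft = 15 − 2 × (3500/1000) = 8°C.
ISA deviation = 13 − 8 = +5°C.
Density altitude = 3500 + 120 × (5) = 3500 + (+600) = 4100 ft.

4100 ft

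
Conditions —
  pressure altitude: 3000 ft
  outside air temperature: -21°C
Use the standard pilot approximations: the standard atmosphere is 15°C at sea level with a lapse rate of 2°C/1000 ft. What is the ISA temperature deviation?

ISA temperature at 3000 ft = 15 − 2 × (3000/1000) = 9°C.
Deviation = OAT − ISA = -21 − 9 = -30°C.

ISA-30°C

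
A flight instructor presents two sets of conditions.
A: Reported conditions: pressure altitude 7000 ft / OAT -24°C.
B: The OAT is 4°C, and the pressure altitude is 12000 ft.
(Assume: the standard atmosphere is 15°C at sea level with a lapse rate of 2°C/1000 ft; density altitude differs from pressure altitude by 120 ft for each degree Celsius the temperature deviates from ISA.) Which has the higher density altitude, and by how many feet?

B by 9560 ft

A: ISA temp = 1°C, deviation -25°C, DA = 7000 + 120 × (-25) = 4000 ft.
B: ISA temp = -9°C, deviation +13°C, DA = 12000 + 120 × 13 = 13560 ft.
B is higher by 13560 − 4000 = 9560 ft.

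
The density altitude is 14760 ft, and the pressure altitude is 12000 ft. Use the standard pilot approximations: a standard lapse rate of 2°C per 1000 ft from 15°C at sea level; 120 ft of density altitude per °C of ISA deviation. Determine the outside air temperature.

14°C

Density altitude − pressure altitude = 14760 − 12000 = +2760 ft.
At 120 ft/°C that is an ISA deviation of 2760/120 = +23°C.
ISA temperature at 12000 ft = 15 − 2 × (12000/1000) = -9°C.
OAT = ISA + deviation = -9 + (+23) = 14°C.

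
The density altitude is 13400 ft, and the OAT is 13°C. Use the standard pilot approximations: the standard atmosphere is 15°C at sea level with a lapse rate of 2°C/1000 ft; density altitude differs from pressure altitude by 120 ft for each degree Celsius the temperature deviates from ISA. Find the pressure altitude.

11000 ft

DA = PA + 120 × (OAT − (15 − 2·PA/1000)) = PA + 120·OAT − 1800 + 0.24·PA = 1.24·PA + 120·OAT − 1800.
So 1.24·PA = 13400 − 120 × 13 + 1800 = 13640.
PA = 13640 / 1.24 = 11000 ft.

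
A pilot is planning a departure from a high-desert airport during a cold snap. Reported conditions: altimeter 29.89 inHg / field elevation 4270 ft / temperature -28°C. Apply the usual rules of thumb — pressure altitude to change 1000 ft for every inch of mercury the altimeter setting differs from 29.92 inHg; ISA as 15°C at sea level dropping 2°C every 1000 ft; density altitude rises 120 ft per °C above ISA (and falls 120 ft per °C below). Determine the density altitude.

172 ft

Pressure altitude = 4270 + (29.92 − 29.89) × 1000 = 4270 + (+30) = 4300 ft.
ISA temperature at 4300 ft = 15 − 2 × (4300/1000) = 6.4°C.
ISA deviation = -28 − 6.4 = -34.4°C.
Density altitude = 4300 + 120 × (-34.4) = 172 ft.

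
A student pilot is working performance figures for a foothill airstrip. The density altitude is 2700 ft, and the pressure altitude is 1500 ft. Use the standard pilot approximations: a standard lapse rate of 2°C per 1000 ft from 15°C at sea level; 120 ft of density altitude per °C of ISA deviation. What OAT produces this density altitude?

22°C

Density altitude − pressure altitude = 2700 − 1500 = +1200 ft.
At 120 ft/°C that is an ISA deviation of 1200/120 = +10°C.
ISA temperature at 1500 ft = 15 − 2 × (1500/1000) = 12°C.
OAT = ISA + deviation = 12 + (+10) = 22°C.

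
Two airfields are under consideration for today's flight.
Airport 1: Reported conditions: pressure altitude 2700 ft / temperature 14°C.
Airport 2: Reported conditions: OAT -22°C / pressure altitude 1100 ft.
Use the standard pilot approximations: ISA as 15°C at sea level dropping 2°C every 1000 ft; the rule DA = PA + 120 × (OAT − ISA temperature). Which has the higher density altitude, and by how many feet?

Airport 1 by 6304 ft

Airport 1: ISA temp = 9.6°C, deviation +4.4°C, DA = 2700 + 120 × 4.4 = 3228 ft.
Airport 2: ISA temp = 12.8°C, deviation -34.8°C, DA = 1100 + 120 × (-34.8) = -3076 ft.
Airport 1 is higher by 3228 − (-3076) = 6304 ft.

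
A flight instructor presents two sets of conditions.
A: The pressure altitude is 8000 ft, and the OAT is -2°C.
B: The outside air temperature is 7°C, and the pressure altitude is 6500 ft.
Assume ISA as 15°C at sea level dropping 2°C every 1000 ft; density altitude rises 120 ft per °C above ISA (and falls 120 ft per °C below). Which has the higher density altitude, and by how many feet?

A by 780 ft

A: ISA temp = -1°C, deviation -1°C, DA = 8000 + 120 × (-1) = 7880 ft.
B: ISA temp = 2°C, deviation +5°C, DA = 6500 + 120 × 5 = 7100 ft.
A is higher by 7880 − 7100 = 780 ft.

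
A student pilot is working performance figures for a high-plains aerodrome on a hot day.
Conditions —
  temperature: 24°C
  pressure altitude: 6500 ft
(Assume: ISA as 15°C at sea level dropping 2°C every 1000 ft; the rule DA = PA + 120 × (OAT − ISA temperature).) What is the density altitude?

9140 ft

ISA temperature at 6500 ft = 15 − 2 × (6500/1000) = 2°C.
ISA deviation = 24 − 2 = +22°C.
Density altitude = 6500 + 120 × (22) = 6500 + (+2640) = 9140 ft.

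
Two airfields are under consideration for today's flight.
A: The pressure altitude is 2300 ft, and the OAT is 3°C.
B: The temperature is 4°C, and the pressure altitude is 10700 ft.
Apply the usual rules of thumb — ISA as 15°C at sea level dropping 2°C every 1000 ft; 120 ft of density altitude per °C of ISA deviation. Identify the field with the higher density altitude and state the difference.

A: ISA temp = 10.4°C, deviation -7.4°C, DA = 2300 + 120 × (-7.4) = 1412 ft.
B: ISA temp = -6.4°C, deviation +10.4°C, DA = 10700 + 120 × 10.4 = 11948 ft.
B is higher by 11948 − 1412 = 10536 ft.

B by 10536 ft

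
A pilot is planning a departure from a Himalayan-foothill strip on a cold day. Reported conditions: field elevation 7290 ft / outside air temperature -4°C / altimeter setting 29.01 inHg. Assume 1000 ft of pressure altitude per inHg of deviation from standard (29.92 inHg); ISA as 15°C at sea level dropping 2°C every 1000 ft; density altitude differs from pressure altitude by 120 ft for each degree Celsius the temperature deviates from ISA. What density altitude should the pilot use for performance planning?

7888 ft

Pressure altitude = 7290 + (29.92 − 29.01) × 1000 = 7290 + (+910) = 8200 ft.
ISA temperature at 8200 ft = 15 − 2 × (8200/1000) = -1.4°C.
ISA deviation = -4 − (-1.4) = -2.6°C.
Density altitude = 8200 + 120 × (-2.6) = 7888 ft.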